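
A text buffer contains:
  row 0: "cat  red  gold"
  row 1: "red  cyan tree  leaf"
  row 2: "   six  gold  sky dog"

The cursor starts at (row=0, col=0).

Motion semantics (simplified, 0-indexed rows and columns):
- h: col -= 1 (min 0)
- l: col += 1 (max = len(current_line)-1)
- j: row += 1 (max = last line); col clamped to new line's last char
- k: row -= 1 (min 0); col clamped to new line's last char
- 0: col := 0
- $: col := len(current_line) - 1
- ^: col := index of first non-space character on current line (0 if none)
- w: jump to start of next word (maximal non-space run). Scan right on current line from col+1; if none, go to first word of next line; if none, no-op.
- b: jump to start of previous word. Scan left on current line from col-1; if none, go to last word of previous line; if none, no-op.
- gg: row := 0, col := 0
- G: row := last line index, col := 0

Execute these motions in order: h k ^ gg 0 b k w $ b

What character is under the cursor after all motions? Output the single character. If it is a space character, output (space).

Answer: g

Derivation:
After 1 (h): row=0 col=0 char='c'
After 2 (k): row=0 col=0 char='c'
After 3 (^): row=0 col=0 char='c'
After 4 (gg): row=0 col=0 char='c'
After 5 (0): row=0 col=0 char='c'
After 6 (b): row=0 col=0 char='c'
After 7 (k): row=0 col=0 char='c'
After 8 (w): row=0 col=5 char='r'
After 9 ($): row=0 col=13 char='d'
After 10 (b): row=0 col=10 char='g'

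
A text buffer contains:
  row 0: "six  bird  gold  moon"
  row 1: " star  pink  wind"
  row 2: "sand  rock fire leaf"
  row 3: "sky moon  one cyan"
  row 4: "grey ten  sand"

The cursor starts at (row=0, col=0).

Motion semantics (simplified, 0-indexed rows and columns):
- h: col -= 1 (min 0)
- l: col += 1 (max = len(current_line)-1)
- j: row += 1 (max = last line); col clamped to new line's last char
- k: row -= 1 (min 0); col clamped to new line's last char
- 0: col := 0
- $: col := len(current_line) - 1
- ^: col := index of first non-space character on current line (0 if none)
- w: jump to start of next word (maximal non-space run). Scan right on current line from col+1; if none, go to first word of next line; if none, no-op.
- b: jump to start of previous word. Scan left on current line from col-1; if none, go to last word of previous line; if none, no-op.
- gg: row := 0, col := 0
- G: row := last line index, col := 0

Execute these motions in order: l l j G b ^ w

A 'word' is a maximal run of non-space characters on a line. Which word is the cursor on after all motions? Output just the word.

Answer: moon

Derivation:
After 1 (l): row=0 col=1 char='i'
After 2 (l): row=0 col=2 char='x'
After 3 (j): row=1 col=2 char='t'
After 4 (G): row=4 col=0 char='g'
After 5 (b): row=3 col=14 char='c'
After 6 (^): row=3 col=0 char='s'
After 7 (w): row=3 col=4 char='m'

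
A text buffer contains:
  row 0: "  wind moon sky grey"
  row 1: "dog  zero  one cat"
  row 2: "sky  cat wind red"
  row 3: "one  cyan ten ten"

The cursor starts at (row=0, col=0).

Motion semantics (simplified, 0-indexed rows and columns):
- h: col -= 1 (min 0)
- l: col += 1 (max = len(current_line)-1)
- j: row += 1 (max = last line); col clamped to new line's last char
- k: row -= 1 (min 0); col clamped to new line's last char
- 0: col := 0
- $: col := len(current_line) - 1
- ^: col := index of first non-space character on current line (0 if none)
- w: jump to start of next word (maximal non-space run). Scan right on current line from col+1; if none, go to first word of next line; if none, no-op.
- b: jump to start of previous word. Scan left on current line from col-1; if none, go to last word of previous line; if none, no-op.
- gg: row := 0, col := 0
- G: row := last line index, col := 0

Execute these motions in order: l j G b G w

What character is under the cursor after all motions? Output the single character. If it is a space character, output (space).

Answer: c

Derivation:
After 1 (l): row=0 col=1 char='_'
After 2 (j): row=1 col=1 char='o'
After 3 (G): row=3 col=0 char='o'
After 4 (b): row=2 col=14 char='r'
After 5 (G): row=3 col=0 char='o'
After 6 (w): row=3 col=5 char='c'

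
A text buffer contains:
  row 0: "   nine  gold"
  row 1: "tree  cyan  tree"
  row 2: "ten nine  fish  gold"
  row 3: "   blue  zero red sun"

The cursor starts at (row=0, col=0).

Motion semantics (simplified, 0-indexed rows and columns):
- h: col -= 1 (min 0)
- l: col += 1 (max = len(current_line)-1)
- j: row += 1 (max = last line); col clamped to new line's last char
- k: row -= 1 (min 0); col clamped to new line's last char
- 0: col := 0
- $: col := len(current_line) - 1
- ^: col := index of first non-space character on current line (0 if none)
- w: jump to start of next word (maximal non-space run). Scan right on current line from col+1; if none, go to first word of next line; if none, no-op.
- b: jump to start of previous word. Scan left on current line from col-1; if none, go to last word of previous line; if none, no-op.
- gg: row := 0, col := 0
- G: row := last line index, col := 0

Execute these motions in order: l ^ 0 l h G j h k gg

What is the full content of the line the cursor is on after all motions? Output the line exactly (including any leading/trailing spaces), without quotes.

After 1 (l): row=0 col=1 char='_'
After 2 (^): row=0 col=3 char='n'
After 3 (0): row=0 col=0 char='_'
After 4 (l): row=0 col=1 char='_'
After 5 (h): row=0 col=0 char='_'
After 6 (G): row=3 col=0 char='_'
After 7 (j): row=3 col=0 char='_'
After 8 (h): row=3 col=0 char='_'
After 9 (k): row=2 col=0 char='t'
After 10 (gg): row=0 col=0 char='_'

Answer:    nine  gold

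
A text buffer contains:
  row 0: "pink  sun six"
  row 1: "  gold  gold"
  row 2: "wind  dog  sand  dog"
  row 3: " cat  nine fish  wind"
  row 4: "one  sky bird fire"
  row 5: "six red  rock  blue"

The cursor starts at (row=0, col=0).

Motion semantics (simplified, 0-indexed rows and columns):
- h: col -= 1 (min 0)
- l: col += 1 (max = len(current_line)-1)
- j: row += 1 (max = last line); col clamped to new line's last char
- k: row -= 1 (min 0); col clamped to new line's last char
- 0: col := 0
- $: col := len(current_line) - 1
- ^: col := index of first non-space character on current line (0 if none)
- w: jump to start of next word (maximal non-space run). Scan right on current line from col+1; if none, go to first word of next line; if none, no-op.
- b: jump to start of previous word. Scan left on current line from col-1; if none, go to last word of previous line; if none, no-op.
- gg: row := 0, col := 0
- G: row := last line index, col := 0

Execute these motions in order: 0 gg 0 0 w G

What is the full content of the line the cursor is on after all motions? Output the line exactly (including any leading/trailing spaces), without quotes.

Answer: six red  rock  blue

Derivation:
After 1 (0): row=0 col=0 char='p'
After 2 (gg): row=0 col=0 char='p'
After 3 (0): row=0 col=0 char='p'
After 4 (0): row=0 col=0 char='p'
After 5 (w): row=0 col=6 char='s'
After 6 (G): row=5 col=0 char='s'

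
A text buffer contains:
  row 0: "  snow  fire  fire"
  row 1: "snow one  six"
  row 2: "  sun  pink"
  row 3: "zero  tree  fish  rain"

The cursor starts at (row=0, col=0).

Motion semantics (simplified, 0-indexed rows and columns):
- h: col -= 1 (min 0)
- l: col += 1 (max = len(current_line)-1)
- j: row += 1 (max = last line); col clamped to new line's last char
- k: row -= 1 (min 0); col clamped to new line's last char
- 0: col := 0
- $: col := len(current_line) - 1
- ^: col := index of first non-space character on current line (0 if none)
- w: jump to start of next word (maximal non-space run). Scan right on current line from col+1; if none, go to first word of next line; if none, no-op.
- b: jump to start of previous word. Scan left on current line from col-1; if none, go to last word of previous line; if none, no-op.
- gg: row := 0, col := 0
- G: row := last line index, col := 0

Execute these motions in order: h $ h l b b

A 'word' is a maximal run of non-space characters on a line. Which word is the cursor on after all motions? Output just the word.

Answer: fire

Derivation:
After 1 (h): row=0 col=0 char='_'
After 2 ($): row=0 col=17 char='e'
After 3 (h): row=0 col=16 char='r'
After 4 (l): row=0 col=17 char='e'
After 5 (b): row=0 col=14 char='f'
After 6 (b): row=0 col=8 char='f'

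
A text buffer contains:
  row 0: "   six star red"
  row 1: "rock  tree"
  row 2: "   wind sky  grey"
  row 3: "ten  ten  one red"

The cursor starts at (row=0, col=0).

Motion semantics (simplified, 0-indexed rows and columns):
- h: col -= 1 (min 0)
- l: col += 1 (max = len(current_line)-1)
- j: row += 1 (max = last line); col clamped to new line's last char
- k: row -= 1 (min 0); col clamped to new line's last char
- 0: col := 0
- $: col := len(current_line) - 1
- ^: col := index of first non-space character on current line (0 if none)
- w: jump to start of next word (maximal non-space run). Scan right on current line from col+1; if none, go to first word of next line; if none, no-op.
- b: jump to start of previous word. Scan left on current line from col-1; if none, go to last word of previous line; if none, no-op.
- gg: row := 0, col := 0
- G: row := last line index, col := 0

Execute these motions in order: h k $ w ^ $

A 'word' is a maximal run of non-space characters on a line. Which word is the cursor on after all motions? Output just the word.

Answer: tree

Derivation:
After 1 (h): row=0 col=0 char='_'
After 2 (k): row=0 col=0 char='_'
After 3 ($): row=0 col=14 char='d'
After 4 (w): row=1 col=0 char='r'
After 5 (^): row=1 col=0 char='r'
After 6 ($): row=1 col=9 char='e'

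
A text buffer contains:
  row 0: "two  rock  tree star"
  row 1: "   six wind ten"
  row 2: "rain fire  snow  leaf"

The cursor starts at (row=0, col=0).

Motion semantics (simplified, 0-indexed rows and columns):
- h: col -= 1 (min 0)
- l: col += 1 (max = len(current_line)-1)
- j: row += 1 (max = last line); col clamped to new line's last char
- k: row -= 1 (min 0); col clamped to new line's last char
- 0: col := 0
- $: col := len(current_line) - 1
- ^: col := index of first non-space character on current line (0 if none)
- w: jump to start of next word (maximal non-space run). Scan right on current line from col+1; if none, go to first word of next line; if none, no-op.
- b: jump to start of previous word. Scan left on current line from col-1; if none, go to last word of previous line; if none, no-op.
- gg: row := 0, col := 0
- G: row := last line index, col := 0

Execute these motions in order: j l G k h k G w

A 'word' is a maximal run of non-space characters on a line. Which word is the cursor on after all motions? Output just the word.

After 1 (j): row=1 col=0 char='_'
After 2 (l): row=1 col=1 char='_'
After 3 (G): row=2 col=0 char='r'
After 4 (k): row=1 col=0 char='_'
After 5 (h): row=1 col=0 char='_'
After 6 (k): row=0 col=0 char='t'
After 7 (G): row=2 col=0 char='r'
After 8 (w): row=2 col=5 char='f'

Answer: fire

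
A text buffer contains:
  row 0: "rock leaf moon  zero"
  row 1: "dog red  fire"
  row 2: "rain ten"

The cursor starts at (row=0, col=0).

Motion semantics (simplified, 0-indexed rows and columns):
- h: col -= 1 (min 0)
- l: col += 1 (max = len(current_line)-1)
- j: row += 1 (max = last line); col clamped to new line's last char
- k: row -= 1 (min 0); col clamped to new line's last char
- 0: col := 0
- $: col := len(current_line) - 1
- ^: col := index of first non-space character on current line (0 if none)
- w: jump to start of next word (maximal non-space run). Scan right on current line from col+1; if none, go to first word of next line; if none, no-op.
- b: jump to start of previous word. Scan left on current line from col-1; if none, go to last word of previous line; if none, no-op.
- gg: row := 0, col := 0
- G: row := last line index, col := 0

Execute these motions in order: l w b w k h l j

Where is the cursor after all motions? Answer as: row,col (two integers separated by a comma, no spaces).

After 1 (l): row=0 col=1 char='o'
After 2 (w): row=0 col=5 char='l'
After 3 (b): row=0 col=0 char='r'
After 4 (w): row=0 col=5 char='l'
After 5 (k): row=0 col=5 char='l'
After 6 (h): row=0 col=4 char='_'
After 7 (l): row=0 col=5 char='l'
After 8 (j): row=1 col=5 char='e'

Answer: 1,5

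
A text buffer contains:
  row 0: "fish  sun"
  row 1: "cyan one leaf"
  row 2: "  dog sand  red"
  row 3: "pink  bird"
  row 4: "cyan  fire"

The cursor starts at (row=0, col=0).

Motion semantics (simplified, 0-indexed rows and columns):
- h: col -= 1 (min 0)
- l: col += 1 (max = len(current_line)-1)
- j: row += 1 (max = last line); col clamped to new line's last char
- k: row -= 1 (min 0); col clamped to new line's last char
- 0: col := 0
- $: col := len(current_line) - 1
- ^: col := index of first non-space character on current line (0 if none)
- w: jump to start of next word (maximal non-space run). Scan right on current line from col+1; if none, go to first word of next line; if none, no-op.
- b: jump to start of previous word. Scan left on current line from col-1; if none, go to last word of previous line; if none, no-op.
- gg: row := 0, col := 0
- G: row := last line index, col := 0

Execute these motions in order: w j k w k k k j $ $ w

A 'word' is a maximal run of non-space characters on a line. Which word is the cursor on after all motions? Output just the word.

Answer: dog

Derivation:
After 1 (w): row=0 col=6 char='s'
After 2 (j): row=1 col=6 char='n'
After 3 (k): row=0 col=6 char='s'
After 4 (w): row=1 col=0 char='c'
After 5 (k): row=0 col=0 char='f'
After 6 (k): row=0 col=0 char='f'
After 7 (k): row=0 col=0 char='f'
After 8 (j): row=1 col=0 char='c'
After 9 ($): row=1 col=12 char='f'
After 10 ($): row=1 col=12 char='f'
After 11 (w): row=2 col=2 char='d'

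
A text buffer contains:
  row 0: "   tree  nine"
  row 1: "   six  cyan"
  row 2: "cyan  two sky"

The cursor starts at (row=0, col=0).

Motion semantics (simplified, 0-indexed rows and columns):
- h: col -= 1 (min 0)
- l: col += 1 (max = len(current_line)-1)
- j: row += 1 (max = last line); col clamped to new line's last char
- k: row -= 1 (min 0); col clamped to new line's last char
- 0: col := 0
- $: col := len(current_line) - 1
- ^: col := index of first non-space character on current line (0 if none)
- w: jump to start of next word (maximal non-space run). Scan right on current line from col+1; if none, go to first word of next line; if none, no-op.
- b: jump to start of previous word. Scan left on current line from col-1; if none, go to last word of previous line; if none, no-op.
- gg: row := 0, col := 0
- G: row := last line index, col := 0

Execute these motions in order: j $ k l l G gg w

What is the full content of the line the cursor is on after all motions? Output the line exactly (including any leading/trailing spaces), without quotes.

Answer:    tree  nine

Derivation:
After 1 (j): row=1 col=0 char='_'
After 2 ($): row=1 col=11 char='n'
After 3 (k): row=0 col=11 char='n'
After 4 (l): row=0 col=12 char='e'
After 5 (l): row=0 col=12 char='e'
After 6 (G): row=2 col=0 char='c'
After 7 (gg): row=0 col=0 char='_'
After 8 (w): row=0 col=3 char='t'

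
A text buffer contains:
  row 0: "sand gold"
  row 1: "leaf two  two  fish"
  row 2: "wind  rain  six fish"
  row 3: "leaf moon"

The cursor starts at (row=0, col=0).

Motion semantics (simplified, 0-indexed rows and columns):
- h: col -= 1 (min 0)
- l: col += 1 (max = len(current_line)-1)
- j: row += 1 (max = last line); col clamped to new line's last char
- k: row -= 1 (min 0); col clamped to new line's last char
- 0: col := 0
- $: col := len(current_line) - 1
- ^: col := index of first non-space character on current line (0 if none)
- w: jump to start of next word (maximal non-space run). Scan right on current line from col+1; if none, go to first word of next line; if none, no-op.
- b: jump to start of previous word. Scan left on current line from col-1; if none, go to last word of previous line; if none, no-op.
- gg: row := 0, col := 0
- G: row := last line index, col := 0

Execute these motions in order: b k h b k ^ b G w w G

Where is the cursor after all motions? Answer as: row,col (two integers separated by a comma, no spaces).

Answer: 3,0

Derivation:
After 1 (b): row=0 col=0 char='s'
After 2 (k): row=0 col=0 char='s'
After 3 (h): row=0 col=0 char='s'
After 4 (b): row=0 col=0 char='s'
After 5 (k): row=0 col=0 char='s'
After 6 (^): row=0 col=0 char='s'
After 7 (b): row=0 col=0 char='s'
After 8 (G): row=3 col=0 char='l'
After 9 (w): row=3 col=5 char='m'
After 10 (w): row=3 col=5 char='m'
After 11 (G): row=3 col=0 char='l'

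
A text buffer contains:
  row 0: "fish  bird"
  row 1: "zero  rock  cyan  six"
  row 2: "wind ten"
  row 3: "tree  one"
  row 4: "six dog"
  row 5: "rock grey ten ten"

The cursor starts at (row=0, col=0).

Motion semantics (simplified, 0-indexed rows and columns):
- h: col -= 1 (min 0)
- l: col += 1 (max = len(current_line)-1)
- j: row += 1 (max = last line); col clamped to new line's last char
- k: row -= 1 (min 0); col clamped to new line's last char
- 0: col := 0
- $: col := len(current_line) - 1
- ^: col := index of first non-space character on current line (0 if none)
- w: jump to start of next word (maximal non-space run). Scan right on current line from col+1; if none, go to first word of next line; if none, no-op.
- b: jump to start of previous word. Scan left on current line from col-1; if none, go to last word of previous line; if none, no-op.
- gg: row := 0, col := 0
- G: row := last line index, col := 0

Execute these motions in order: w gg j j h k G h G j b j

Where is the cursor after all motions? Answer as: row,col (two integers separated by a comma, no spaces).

Answer: 5,4

Derivation:
After 1 (w): row=0 col=6 char='b'
After 2 (gg): row=0 col=0 char='f'
After 3 (j): row=1 col=0 char='z'
After 4 (j): row=2 col=0 char='w'
After 5 (h): row=2 col=0 char='w'
After 6 (k): row=1 col=0 char='z'
After 7 (G): row=5 col=0 char='r'
After 8 (h): row=5 col=0 char='r'
After 9 (G): row=5 col=0 char='r'
After 10 (j): row=5 col=0 char='r'
After 11 (b): row=4 col=4 char='d'
After 12 (j): row=5 col=4 char='_'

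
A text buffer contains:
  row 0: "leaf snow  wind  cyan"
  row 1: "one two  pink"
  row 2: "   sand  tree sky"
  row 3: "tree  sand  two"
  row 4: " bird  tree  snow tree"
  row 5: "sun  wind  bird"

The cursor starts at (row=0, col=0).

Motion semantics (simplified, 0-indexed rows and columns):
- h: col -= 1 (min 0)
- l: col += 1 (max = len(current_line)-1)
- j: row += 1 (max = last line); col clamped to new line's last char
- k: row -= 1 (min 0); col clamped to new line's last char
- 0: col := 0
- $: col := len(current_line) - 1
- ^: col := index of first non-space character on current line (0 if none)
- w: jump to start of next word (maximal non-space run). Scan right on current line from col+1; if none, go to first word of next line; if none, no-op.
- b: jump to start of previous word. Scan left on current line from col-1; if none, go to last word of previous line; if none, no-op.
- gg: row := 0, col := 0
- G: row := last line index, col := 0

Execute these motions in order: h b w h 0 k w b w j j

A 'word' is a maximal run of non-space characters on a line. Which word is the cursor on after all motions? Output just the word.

Answer: sand

Derivation:
After 1 (h): row=0 col=0 char='l'
After 2 (b): row=0 col=0 char='l'
After 3 (w): row=0 col=5 char='s'
After 4 (h): row=0 col=4 char='_'
After 5 (0): row=0 col=0 char='l'
After 6 (k): row=0 col=0 char='l'
After 7 (w): row=0 col=5 char='s'
After 8 (b): row=0 col=0 char='l'
After 9 (w): row=0 col=5 char='s'
After 10 (j): row=1 col=5 char='w'
After 11 (j): row=2 col=5 char='n'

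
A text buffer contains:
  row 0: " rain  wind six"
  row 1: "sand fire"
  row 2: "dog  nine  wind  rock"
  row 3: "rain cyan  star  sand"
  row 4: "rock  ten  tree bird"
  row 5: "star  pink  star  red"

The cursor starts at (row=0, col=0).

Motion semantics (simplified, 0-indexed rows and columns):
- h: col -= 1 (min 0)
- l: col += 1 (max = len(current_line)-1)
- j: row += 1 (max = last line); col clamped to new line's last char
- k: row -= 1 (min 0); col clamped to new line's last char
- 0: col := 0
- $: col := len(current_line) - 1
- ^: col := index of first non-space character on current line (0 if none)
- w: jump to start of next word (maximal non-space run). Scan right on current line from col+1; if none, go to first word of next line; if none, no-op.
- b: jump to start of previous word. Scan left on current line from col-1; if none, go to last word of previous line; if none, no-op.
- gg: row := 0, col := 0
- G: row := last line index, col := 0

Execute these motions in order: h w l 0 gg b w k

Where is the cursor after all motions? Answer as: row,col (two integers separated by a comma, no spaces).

After 1 (h): row=0 col=0 char='_'
After 2 (w): row=0 col=1 char='r'
After 3 (l): row=0 col=2 char='a'
After 4 (0): row=0 col=0 char='_'
After 5 (gg): row=0 col=0 char='_'
After 6 (b): row=0 col=0 char='_'
After 7 (w): row=0 col=1 char='r'
After 8 (k): row=0 col=1 char='r'

Answer: 0,1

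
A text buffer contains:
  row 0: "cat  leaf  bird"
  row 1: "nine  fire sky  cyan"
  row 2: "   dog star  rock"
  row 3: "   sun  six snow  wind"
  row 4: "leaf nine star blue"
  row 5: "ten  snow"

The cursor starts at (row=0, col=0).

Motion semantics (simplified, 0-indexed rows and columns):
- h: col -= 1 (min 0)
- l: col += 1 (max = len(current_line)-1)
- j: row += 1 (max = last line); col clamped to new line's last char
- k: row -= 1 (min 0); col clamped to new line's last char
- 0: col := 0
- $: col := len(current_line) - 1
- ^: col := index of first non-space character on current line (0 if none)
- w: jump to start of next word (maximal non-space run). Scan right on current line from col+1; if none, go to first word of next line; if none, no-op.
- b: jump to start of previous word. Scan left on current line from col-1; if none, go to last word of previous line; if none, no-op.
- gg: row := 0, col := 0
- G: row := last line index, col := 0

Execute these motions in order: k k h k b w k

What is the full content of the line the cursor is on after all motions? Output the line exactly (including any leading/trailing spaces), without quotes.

Answer: cat  leaf  bird

Derivation:
After 1 (k): row=0 col=0 char='c'
After 2 (k): row=0 col=0 char='c'
After 3 (h): row=0 col=0 char='c'
After 4 (k): row=0 col=0 char='c'
After 5 (b): row=0 col=0 char='c'
After 6 (w): row=0 col=5 char='l'
After 7 (k): row=0 col=5 char='l'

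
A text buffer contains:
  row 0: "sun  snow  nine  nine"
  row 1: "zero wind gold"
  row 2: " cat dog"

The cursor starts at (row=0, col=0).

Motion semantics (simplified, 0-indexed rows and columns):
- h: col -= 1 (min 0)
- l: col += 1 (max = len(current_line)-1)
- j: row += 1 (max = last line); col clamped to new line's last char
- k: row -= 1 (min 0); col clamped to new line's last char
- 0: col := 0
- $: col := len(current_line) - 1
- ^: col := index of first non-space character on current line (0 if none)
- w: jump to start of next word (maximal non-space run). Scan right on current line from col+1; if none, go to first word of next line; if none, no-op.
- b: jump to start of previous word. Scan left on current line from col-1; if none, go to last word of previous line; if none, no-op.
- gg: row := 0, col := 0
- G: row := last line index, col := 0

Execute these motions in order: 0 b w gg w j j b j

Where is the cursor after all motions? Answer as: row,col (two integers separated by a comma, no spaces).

Answer: 2,1

Derivation:
After 1 (0): row=0 col=0 char='s'
After 2 (b): row=0 col=0 char='s'
After 3 (w): row=0 col=5 char='s'
After 4 (gg): row=0 col=0 char='s'
After 5 (w): row=0 col=5 char='s'
After 6 (j): row=1 col=5 char='w'
After 7 (j): row=2 col=5 char='d'
After 8 (b): row=2 col=1 char='c'
After 9 (j): row=2 col=1 char='c'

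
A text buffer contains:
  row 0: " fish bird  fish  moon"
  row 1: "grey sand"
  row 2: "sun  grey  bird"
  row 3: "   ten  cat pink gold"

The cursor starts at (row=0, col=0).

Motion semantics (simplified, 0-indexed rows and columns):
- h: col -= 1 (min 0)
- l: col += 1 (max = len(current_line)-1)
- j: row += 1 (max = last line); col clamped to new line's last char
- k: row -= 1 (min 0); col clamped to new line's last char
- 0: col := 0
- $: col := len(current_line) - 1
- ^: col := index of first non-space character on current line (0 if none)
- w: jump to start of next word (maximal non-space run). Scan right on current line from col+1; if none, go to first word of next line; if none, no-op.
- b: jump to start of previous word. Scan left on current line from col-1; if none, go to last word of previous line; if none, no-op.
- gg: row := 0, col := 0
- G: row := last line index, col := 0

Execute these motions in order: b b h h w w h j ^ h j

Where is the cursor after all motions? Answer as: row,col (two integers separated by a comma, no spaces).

Answer: 2,0

Derivation:
After 1 (b): row=0 col=0 char='_'
After 2 (b): row=0 col=0 char='_'
After 3 (h): row=0 col=0 char='_'
After 4 (h): row=0 col=0 char='_'
After 5 (w): row=0 col=1 char='f'
After 6 (w): row=0 col=6 char='b'
After 7 (h): row=0 col=5 char='_'
After 8 (j): row=1 col=5 char='s'
After 9 (^): row=1 col=0 char='g'
After 10 (h): row=1 col=0 char='g'
After 11 (j): row=2 col=0 char='s'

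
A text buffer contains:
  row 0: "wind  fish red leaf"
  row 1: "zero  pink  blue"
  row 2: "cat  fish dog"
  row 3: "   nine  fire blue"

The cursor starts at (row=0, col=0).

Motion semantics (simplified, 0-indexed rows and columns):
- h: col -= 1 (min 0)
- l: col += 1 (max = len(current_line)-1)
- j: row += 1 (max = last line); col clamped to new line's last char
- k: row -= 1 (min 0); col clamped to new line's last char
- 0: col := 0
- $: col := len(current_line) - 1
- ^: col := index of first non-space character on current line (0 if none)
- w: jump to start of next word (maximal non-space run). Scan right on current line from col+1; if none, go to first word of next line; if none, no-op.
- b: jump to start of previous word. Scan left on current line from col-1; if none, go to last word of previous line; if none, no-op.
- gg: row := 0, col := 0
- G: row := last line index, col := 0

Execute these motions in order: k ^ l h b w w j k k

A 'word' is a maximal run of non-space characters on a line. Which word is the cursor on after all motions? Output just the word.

Answer: red

Derivation:
After 1 (k): row=0 col=0 char='w'
After 2 (^): row=0 col=0 char='w'
After 3 (l): row=0 col=1 char='i'
After 4 (h): row=0 col=0 char='w'
After 5 (b): row=0 col=0 char='w'
After 6 (w): row=0 col=6 char='f'
After 7 (w): row=0 col=11 char='r'
After 8 (j): row=1 col=11 char='_'
After 9 (k): row=0 col=11 char='r'
After 10 (k): row=0 col=11 char='r'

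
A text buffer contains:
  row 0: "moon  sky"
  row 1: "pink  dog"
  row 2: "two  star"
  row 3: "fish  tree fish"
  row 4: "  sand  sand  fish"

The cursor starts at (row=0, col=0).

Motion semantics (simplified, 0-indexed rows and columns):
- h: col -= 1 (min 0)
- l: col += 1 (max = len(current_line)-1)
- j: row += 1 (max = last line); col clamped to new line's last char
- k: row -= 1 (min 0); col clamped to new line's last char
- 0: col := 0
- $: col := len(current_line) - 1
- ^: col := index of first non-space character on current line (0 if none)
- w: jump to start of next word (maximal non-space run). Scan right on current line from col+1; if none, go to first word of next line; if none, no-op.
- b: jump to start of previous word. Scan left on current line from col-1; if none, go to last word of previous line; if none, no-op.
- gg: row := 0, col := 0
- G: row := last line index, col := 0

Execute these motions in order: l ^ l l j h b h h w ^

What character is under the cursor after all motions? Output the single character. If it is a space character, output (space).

Answer: p

Derivation:
After 1 (l): row=0 col=1 char='o'
After 2 (^): row=0 col=0 char='m'
After 3 (l): row=0 col=1 char='o'
After 4 (l): row=0 col=2 char='o'
After 5 (j): row=1 col=2 char='n'
After 6 (h): row=1 col=1 char='i'
After 7 (b): row=1 col=0 char='p'
After 8 (h): row=1 col=0 char='p'
After 9 (h): row=1 col=0 char='p'
After 10 (w): row=1 col=6 char='d'
After 11 (^): row=1 col=0 char='p'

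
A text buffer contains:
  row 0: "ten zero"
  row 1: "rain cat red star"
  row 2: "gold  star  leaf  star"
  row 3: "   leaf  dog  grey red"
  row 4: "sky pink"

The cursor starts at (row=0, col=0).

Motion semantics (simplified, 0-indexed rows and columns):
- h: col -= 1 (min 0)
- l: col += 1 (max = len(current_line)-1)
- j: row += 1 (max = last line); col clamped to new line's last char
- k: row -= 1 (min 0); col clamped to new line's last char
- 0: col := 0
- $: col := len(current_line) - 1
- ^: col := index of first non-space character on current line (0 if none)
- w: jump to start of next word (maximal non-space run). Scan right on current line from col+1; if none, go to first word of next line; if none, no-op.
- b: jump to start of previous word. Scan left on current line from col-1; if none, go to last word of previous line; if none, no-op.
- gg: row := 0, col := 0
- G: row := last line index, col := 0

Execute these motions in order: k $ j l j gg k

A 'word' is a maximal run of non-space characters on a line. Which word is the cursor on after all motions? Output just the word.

After 1 (k): row=0 col=0 char='t'
After 2 ($): row=0 col=7 char='o'
After 3 (j): row=1 col=7 char='t'
After 4 (l): row=1 col=8 char='_'
After 5 (j): row=2 col=8 char='a'
After 6 (gg): row=0 col=0 char='t'
After 7 (k): row=0 col=0 char='t'

Answer: ten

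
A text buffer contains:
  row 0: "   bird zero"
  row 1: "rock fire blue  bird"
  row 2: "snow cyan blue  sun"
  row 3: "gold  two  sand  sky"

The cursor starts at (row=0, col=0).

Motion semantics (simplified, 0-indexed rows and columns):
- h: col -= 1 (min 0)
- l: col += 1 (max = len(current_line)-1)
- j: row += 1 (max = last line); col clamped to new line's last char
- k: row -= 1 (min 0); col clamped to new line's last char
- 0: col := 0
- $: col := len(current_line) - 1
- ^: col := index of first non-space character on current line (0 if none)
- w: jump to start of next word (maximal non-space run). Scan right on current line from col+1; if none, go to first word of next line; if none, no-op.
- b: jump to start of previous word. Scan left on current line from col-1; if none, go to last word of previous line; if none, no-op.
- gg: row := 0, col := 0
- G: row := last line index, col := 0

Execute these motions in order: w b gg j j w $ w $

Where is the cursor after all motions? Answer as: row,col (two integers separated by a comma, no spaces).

After 1 (w): row=0 col=3 char='b'
After 2 (b): row=0 col=3 char='b'
After 3 (gg): row=0 col=0 char='_'
After 4 (j): row=1 col=0 char='r'
After 5 (j): row=2 col=0 char='s'
After 6 (w): row=2 col=5 char='c'
After 7 ($): row=2 col=18 char='n'
After 8 (w): row=3 col=0 char='g'
After 9 ($): row=3 col=19 char='y'

Answer: 3,19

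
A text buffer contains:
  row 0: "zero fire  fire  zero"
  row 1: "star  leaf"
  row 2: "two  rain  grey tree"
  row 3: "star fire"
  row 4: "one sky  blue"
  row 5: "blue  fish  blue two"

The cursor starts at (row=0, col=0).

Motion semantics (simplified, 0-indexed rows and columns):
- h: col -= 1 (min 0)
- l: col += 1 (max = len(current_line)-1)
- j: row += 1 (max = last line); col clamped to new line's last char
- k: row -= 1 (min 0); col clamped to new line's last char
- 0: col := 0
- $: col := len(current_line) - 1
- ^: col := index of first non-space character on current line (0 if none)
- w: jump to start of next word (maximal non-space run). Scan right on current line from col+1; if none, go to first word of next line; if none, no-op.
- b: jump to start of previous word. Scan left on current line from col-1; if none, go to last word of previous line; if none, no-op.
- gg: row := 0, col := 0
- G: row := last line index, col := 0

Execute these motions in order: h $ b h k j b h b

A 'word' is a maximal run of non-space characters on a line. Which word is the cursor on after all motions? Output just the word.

After 1 (h): row=0 col=0 char='z'
After 2 ($): row=0 col=20 char='o'
After 3 (b): row=0 col=17 char='z'
After 4 (h): row=0 col=16 char='_'
After 5 (k): row=0 col=16 char='_'
After 6 (j): row=1 col=9 char='f'
After 7 (b): row=1 col=6 char='l'
After 8 (h): row=1 col=5 char='_'
After 9 (b): row=1 col=0 char='s'

Answer: star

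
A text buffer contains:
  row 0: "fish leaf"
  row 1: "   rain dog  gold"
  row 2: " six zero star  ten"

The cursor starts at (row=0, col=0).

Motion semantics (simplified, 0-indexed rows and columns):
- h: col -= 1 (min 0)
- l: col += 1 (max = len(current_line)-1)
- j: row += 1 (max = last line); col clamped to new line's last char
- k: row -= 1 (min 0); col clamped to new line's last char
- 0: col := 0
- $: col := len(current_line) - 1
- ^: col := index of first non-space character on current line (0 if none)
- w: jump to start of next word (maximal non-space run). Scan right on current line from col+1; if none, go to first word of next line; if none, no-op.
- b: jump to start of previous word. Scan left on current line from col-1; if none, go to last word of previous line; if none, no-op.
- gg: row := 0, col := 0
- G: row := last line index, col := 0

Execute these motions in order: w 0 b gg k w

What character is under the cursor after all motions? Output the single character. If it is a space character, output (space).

Answer: l

Derivation:
After 1 (w): row=0 col=5 char='l'
After 2 (0): row=0 col=0 char='f'
After 3 (b): row=0 col=0 char='f'
After 4 (gg): row=0 col=0 char='f'
After 5 (k): row=0 col=0 char='f'
After 6 (w): row=0 col=5 char='l'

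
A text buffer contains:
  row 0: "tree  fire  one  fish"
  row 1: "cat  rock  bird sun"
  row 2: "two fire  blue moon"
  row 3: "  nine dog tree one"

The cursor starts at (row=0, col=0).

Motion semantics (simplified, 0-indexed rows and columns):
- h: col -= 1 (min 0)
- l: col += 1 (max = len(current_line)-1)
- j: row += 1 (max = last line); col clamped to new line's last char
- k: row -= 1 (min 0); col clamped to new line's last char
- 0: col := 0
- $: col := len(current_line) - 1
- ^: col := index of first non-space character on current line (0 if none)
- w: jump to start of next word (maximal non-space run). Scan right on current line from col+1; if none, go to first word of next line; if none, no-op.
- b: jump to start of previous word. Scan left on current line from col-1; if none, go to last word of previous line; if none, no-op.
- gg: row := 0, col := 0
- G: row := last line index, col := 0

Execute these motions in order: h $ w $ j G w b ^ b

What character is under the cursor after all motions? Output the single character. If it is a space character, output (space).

After 1 (h): row=0 col=0 char='t'
After 2 ($): row=0 col=20 char='h'
After 3 (w): row=1 col=0 char='c'
After 4 ($): row=1 col=18 char='n'
After 5 (j): row=2 col=18 char='n'
After 6 (G): row=3 col=0 char='_'
After 7 (w): row=3 col=2 char='n'
After 8 (b): row=2 col=15 char='m'
After 9 (^): row=2 col=0 char='t'
After 10 (b): row=1 col=16 char='s'

Answer: s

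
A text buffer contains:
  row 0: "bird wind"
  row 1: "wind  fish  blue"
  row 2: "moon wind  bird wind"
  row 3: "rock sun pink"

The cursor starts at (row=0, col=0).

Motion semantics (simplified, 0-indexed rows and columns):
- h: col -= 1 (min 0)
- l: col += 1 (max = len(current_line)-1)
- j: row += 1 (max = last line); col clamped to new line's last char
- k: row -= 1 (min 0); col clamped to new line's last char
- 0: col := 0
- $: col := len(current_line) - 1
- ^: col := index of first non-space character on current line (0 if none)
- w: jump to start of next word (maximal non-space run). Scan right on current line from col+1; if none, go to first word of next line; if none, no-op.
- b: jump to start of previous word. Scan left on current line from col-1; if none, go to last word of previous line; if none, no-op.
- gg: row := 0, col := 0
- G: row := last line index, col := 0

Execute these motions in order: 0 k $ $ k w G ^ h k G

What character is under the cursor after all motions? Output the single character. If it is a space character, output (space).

After 1 (0): row=0 col=0 char='b'
After 2 (k): row=0 col=0 char='b'
After 3 ($): row=0 col=8 char='d'
After 4 ($): row=0 col=8 char='d'
After 5 (k): row=0 col=8 char='d'
After 6 (w): row=1 col=0 char='w'
After 7 (G): row=3 col=0 char='r'
After 8 (^): row=3 col=0 char='r'
After 9 (h): row=3 col=0 char='r'
After 10 (k): row=2 col=0 char='m'
After 11 (G): row=3 col=0 char='r'

Answer: r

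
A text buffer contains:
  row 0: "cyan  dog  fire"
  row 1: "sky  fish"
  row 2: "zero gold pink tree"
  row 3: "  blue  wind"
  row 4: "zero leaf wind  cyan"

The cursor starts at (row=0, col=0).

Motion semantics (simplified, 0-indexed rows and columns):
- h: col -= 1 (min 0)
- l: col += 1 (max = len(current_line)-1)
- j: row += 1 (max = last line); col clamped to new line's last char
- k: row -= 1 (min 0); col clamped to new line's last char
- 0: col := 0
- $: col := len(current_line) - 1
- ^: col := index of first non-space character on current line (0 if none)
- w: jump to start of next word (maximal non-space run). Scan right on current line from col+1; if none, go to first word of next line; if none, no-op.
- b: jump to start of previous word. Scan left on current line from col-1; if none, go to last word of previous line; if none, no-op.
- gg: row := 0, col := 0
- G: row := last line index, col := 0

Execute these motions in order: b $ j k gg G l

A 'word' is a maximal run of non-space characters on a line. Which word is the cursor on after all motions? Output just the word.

Answer: zero

Derivation:
After 1 (b): row=0 col=0 char='c'
After 2 ($): row=0 col=14 char='e'
After 3 (j): row=1 col=8 char='h'
After 4 (k): row=0 col=8 char='g'
After 5 (gg): row=0 col=0 char='c'
After 6 (G): row=4 col=0 char='z'
After 7 (l): row=4 col=1 char='e'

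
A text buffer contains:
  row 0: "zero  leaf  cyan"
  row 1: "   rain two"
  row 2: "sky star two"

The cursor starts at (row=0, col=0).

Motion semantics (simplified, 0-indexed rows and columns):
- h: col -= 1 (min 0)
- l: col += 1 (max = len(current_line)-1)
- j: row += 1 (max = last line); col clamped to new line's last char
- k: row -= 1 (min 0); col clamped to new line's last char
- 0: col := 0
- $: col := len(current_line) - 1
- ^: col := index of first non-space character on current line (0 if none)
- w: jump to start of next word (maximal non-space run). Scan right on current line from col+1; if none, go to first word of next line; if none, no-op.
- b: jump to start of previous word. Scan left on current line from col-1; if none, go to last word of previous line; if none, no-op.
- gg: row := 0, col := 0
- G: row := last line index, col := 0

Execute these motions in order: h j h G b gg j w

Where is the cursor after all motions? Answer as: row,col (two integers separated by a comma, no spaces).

Answer: 1,3

Derivation:
After 1 (h): row=0 col=0 char='z'
After 2 (j): row=1 col=0 char='_'
After 3 (h): row=1 col=0 char='_'
After 4 (G): row=2 col=0 char='s'
After 5 (b): row=1 col=8 char='t'
After 6 (gg): row=0 col=0 char='z'
After 7 (j): row=1 col=0 char='_'
After 8 (w): row=1 col=3 char='r'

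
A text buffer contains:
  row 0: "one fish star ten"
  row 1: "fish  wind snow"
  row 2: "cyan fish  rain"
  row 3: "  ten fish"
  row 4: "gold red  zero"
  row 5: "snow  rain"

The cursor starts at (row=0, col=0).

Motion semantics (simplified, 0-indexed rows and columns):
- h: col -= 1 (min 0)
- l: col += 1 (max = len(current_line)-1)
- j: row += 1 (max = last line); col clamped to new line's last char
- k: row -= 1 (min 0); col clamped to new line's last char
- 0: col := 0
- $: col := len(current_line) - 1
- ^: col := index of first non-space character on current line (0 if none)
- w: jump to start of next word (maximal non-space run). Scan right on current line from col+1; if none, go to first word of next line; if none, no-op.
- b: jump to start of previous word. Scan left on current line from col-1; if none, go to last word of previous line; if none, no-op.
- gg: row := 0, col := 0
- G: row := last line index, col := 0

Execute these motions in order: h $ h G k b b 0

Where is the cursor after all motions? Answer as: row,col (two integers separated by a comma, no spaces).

Answer: 3,0

Derivation:
After 1 (h): row=0 col=0 char='o'
After 2 ($): row=0 col=16 char='n'
After 3 (h): row=0 col=15 char='e'
After 4 (G): row=5 col=0 char='s'
After 5 (k): row=4 col=0 char='g'
After 6 (b): row=3 col=6 char='f'
After 7 (b): row=3 col=2 char='t'
After 8 (0): row=3 col=0 char='_'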